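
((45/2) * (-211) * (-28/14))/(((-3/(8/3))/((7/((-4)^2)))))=-7385/2 = -3692.50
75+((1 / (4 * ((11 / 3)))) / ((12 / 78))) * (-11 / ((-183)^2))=6697787/89304 = 75.00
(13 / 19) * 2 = 26/19 = 1.37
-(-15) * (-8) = -120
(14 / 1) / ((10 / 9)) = 63/5 = 12.60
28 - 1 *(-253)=281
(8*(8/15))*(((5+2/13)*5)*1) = 4288/39 = 109.95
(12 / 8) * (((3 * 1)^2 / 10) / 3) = 9/20 = 0.45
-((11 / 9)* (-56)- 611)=6115/9 = 679.44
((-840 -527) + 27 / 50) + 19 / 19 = -68273/50 = -1365.46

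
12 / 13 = 0.92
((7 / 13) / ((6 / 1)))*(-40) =-140/39 = -3.59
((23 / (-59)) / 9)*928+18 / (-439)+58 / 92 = -424700243/10723014 = -39.61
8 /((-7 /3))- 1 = -31/7 = -4.43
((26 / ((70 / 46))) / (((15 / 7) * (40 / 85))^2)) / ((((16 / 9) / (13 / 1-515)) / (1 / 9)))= -527.17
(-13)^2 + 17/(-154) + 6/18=169.22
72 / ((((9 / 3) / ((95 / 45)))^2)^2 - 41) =-1172889/601465 = -1.95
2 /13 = 0.15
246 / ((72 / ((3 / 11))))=41/44 = 0.93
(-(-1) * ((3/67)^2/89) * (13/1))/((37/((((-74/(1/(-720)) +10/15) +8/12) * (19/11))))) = 1330836/1827023 = 0.73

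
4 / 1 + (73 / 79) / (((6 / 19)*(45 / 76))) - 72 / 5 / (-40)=496027/53325 = 9.30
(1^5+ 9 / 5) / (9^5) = 14/295245 = 0.00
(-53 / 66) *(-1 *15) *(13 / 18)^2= 44785/7128 = 6.28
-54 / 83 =-0.65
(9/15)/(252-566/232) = 348/144745 = 0.00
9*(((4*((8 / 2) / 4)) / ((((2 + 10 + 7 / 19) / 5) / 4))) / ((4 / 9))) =6156/47 = 130.98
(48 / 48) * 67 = 67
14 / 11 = 1.27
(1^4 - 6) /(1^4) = -5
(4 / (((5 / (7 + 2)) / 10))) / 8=9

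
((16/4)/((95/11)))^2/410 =968/1850125 = 0.00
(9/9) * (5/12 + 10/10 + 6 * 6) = 449/12 = 37.42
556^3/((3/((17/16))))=182622092/3 = 60874030.67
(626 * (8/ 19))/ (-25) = -5008/475 = -10.54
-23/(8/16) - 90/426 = -3281/71 = -46.21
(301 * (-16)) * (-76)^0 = -4816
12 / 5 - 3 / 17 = 2.22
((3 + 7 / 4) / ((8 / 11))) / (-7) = -209/224 = -0.93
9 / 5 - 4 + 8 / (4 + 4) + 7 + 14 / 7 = 39/5 = 7.80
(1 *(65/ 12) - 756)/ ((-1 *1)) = 9007/12 = 750.58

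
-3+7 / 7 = -2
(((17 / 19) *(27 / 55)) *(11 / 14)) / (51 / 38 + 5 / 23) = 10557/47705 = 0.22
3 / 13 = 0.23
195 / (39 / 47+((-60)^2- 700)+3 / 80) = 733200/10907261 = 0.07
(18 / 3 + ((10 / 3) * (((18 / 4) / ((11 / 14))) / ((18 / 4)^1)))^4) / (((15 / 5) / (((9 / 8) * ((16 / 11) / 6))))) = 391275526/13045131 = 29.99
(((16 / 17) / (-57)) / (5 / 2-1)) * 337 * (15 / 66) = -26960/31977 = -0.84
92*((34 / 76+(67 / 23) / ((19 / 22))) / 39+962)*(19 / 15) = 21862714/195 = 112116.48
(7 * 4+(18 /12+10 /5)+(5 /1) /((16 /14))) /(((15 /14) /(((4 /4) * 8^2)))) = 32144/15 = 2142.93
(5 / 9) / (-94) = -5/846 = -0.01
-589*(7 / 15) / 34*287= -1183301/510 = -2320.20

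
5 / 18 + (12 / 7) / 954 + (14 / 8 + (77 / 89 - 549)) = -546.11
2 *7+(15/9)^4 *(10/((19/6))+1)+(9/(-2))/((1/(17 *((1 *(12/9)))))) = -86057/1539 = -55.92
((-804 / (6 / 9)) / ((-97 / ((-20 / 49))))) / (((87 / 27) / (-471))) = 102244680/137837 = 741.78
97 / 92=1.05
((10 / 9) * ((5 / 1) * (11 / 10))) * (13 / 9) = 715/81 = 8.83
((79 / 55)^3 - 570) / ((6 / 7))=-660384977/998250 = -661.54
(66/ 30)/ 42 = 11/210 = 0.05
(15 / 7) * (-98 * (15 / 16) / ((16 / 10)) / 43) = -7875/2752 = -2.86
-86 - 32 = -118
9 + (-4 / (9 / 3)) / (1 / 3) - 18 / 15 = 3.80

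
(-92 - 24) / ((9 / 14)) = -1624/9 = -180.44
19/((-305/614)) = -11666/305 = -38.25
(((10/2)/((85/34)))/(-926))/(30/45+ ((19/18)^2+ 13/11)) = -3564/4888817 = 0.00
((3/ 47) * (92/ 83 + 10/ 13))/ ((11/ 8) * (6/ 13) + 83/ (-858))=0.22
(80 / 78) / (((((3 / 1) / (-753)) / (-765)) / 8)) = 20481600/13 = 1575507.69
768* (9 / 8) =864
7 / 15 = 0.47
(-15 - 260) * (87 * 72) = -1722600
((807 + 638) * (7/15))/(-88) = -2023/264 = -7.66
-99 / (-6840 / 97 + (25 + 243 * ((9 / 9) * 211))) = -9603/4969066 = 0.00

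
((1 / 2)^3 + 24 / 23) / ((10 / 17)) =731/368 = 1.99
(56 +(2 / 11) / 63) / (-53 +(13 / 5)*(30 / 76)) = -294956/273735 = -1.08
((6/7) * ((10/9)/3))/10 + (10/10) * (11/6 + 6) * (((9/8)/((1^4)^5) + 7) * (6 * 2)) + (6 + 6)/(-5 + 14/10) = 191633/252 = 760.45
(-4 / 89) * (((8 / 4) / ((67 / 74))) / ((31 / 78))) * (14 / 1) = -646464/184853 = -3.50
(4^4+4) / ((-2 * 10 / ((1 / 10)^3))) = -13/1000 = -0.01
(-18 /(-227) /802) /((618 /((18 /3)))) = 9/9375781 = 0.00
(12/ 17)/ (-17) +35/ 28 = 1397/1156 = 1.21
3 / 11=0.27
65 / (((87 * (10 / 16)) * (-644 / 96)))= -832/4669 = -0.18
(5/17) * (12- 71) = -295/17 = -17.35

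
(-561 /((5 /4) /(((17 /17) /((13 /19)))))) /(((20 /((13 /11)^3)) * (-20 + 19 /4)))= 655044/184525 = 3.55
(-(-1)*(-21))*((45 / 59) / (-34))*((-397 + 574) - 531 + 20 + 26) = -145530/1003 = -145.09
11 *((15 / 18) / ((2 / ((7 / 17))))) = 385/204 = 1.89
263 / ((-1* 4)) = -263/4 = -65.75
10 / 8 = 5/4 = 1.25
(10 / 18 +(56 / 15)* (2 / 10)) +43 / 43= 518/225 = 2.30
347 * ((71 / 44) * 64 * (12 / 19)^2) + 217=57625355/3971 = 14511.55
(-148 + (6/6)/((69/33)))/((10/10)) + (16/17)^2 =-974689/6647 = -146.64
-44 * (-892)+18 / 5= 196258/5 = 39251.60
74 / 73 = 1.01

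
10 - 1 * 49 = -39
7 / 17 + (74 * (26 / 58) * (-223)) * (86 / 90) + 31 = -156121636/22185 = -7037.26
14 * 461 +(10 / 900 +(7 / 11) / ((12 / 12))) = 6390101/990 = 6454.65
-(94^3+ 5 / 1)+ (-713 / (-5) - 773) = -4156097/5 = -831219.40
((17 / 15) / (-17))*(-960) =64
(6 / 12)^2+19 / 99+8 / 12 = 439/396 = 1.11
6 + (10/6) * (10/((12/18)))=31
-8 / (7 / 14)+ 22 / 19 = -14.84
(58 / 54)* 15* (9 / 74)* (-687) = -99615/74 = -1346.15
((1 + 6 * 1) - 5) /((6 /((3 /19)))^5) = 1/39617584 = 0.00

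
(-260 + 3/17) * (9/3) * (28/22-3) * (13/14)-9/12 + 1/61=57010189/45628 = 1249.46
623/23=27.09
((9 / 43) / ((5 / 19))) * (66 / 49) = 11286/10535 = 1.07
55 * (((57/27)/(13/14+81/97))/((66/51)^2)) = 3728389/94842 = 39.31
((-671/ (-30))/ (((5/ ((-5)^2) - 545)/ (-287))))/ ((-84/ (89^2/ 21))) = -217914631/4118688 = -52.91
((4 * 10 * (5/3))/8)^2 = 625/9 = 69.44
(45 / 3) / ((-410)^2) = 3/33620 = 0.00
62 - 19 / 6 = 353/6 = 58.83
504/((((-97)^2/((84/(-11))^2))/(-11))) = -3556224/103499 = -34.36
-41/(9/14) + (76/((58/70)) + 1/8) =28.07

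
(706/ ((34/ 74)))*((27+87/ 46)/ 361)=17358069/141151 = 122.98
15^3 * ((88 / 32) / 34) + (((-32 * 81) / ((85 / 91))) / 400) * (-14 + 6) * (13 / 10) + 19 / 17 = 29430797/85000 = 346.24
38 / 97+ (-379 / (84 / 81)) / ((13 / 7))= -990625/5044 = -196.40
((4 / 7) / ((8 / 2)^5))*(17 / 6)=17/10752 = 0.00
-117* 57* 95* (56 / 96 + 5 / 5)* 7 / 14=-4012515/8 = -501564.38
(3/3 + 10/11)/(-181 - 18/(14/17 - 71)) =-0.01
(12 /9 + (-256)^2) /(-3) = -196612/9 = -21845.78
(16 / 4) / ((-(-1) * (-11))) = -4/11 = -0.36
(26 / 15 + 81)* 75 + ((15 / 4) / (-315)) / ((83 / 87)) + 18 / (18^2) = 129784681/20916 = 6205.04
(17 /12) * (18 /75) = 17/50 = 0.34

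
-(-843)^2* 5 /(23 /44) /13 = -156342780/299 = -522885.55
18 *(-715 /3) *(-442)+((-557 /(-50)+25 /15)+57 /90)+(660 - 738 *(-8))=47568936/25 = 1902757.44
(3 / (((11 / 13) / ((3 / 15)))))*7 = 273/55 = 4.96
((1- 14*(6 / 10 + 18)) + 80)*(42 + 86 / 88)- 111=-1720647/220 = -7821.12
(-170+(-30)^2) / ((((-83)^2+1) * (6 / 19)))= 1387/4134 = 0.34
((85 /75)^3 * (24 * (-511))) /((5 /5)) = -20084344/1125 = -17852.75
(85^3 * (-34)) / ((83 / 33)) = -689048250/83 = -8301786.14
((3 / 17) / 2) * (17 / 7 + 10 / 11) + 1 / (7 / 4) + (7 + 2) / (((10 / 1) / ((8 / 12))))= 19189/13090 = 1.47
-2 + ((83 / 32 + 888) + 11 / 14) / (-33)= -29.01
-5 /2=-2.50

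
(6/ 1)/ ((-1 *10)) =-3/5 = -0.60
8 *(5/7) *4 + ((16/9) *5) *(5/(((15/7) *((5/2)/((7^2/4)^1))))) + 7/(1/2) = 26174/189 = 138.49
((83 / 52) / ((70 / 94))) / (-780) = -3901/1419600 = 0.00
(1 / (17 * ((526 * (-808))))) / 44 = -1/317905984 = 0.00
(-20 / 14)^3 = -1000/343 = -2.92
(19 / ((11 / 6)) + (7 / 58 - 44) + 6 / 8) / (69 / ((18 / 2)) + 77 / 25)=-3135675/1028456 = -3.05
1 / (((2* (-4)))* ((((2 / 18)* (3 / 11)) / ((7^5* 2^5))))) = -2218524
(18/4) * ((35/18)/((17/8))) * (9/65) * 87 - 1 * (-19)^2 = -68819/221 = -311.40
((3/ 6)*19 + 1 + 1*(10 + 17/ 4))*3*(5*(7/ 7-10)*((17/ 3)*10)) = -378675/2 = -189337.50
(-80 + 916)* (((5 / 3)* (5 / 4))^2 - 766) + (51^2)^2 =6128453.47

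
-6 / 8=-3/4 = -0.75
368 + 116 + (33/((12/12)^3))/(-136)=65791/136 = 483.76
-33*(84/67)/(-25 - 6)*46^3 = 269815392/2077 = 129906.30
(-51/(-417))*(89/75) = 1513/10425 = 0.15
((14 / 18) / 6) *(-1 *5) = -35/54 = -0.65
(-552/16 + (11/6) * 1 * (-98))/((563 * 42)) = -1285/141876 = -0.01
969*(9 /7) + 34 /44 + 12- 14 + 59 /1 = 200759/154 = 1303.63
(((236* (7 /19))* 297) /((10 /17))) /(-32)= -2085237/1520 = -1371.87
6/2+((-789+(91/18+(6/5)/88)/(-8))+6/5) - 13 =-12647189/15840 = -798.43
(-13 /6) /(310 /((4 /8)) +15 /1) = -13/3810 = 0.00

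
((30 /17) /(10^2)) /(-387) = -1/21930 = 0.00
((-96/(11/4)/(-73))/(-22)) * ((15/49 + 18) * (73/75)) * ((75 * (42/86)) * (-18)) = 9300096/36421 = 255.35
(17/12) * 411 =2329/4 = 582.25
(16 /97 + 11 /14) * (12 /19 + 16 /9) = 265946/116109 = 2.29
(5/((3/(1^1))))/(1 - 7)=-5/18 = -0.28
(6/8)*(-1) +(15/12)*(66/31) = 237/124 = 1.91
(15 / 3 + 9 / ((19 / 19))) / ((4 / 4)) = 14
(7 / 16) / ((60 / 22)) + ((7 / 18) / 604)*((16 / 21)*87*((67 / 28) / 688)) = 328403/2045295 = 0.16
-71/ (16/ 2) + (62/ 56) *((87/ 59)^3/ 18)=-49902593/5750612 = -8.68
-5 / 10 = -1/2 = -0.50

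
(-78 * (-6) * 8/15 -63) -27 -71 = 443/5 = 88.60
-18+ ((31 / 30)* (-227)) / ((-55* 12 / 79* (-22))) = -8396723/435600 = -19.28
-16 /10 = -8/5 = -1.60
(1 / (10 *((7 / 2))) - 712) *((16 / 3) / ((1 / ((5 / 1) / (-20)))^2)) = -24919/105 = -237.32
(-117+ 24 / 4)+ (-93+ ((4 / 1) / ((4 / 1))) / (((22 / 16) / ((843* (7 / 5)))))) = 654.33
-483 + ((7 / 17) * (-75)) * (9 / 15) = -8526/17 = -501.53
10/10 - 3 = -2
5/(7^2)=5/49 = 0.10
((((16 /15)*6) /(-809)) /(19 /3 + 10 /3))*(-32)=0.03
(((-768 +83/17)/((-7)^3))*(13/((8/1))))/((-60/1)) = -168649/2798880 = -0.06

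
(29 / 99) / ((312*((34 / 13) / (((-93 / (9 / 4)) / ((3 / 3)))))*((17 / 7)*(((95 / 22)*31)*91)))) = -29/57820230 = 0.00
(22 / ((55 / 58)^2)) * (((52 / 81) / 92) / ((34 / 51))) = 0.26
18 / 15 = 6/5 = 1.20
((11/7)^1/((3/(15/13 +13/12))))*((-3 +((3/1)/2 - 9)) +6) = -3839/728 = -5.27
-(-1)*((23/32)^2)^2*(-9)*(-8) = 19.22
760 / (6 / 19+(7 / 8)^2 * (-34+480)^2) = 46208/9259559 = 0.00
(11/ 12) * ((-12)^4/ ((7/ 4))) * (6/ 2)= 228096/7 = 32585.14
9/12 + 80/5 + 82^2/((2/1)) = 13515/4 = 3378.75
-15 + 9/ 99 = -164/11 = -14.91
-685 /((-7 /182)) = 17810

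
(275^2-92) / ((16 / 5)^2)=1888325/256 = 7376.27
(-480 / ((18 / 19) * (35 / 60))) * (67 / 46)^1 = -203680/161 = -1265.09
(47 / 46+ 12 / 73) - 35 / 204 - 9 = -2735143/342516 = -7.99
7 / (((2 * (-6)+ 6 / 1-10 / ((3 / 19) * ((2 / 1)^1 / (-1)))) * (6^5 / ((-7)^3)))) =-343/28512 = -0.01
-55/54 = -1.02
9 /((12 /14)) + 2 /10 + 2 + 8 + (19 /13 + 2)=3141/130 = 24.16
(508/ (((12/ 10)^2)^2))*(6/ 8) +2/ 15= 397163/2160 = 183.87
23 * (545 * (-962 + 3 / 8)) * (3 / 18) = -96431755/48 = -2008994.90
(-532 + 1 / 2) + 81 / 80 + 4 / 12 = -127237/240 = -530.15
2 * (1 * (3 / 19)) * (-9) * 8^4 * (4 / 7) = -884736/133 = -6652.15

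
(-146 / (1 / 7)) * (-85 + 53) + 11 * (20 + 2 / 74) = 1218199/37 = 32924.30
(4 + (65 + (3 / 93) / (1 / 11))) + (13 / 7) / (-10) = 150097/2170 = 69.17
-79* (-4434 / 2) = 175143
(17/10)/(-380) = -17/3800 = 0.00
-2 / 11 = -0.18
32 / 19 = 1.68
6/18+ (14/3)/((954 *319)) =0.33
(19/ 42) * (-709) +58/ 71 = -954005/2982 = -319.92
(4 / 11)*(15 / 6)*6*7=420/11 = 38.18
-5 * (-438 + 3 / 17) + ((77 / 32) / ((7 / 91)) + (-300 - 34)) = 1026201/544 = 1886.40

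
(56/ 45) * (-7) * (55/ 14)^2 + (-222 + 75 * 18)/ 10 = -974/45 = -21.64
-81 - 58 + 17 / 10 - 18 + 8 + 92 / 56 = -5098/35 = -145.66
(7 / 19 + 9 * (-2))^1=-335/19 = -17.63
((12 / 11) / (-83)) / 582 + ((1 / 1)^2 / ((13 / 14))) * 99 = 122745520/1151293 = 106.62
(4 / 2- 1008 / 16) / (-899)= 61/899 = 0.07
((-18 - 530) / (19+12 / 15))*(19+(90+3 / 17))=-5085440/1683 = -3021.65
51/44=1.16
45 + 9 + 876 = 930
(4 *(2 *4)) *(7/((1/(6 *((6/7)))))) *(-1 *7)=-8064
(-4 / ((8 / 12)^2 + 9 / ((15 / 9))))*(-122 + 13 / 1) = 19620/263 = 74.60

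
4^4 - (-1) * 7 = 263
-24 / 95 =-0.25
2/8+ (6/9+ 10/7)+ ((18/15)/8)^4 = 7881701/3360000 = 2.35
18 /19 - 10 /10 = -1/19 = -0.05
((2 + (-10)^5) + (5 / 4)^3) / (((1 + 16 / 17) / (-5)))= 181326165/704 = 257565.58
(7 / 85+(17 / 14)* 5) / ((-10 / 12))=-21969/2975 = -7.38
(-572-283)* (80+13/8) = -558315/8 = -69789.38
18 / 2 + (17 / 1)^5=1419866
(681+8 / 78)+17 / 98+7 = 2630591/3822 = 688.28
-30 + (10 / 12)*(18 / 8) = -225/8 = -28.12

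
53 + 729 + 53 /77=60267/77 = 782.69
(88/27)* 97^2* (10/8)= 1034990/27 = 38332.96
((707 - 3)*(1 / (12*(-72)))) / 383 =-22/10341 = 0.00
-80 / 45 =-16/9 = -1.78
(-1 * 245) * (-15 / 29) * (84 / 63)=4900/29 = 168.97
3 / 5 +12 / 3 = 23/5 = 4.60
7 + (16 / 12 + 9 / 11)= 302/33 = 9.15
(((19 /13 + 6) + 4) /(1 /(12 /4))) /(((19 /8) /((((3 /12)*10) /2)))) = 4470/247 = 18.10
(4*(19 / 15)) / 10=38/75 = 0.51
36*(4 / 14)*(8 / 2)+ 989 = 7211/7 = 1030.14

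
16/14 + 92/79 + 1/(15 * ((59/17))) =1138661/489405 = 2.33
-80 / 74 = -40/37 = -1.08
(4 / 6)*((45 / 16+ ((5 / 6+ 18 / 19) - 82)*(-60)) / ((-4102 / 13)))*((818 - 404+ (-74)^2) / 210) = -590014165/2067408 = -285.39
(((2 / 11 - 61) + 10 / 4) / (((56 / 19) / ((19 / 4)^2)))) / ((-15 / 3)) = 8800097/98560 = 89.29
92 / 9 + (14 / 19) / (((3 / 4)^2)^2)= 19316/1539 = 12.55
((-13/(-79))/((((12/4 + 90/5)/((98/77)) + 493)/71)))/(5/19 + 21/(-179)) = 3139123/19964248 = 0.16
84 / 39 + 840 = 10948/13 = 842.15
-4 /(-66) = 2/33 = 0.06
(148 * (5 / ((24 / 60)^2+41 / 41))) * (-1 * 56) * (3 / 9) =-1036000/87 = -11908.05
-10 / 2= -5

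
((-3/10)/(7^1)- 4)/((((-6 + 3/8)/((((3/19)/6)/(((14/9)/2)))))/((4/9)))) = 2264/209475 = 0.01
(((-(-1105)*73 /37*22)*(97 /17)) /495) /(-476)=-92053/79254 = -1.16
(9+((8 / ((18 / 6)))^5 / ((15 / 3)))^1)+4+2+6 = 58283/1215 = 47.97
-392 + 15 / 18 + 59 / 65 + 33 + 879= 203479/390 = 521.74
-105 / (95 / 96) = -2016/19 = -106.11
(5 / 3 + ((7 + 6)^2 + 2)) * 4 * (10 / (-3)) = -20720/9 = -2302.22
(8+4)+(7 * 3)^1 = 33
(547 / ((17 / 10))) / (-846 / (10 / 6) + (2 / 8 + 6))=-109400/170459 = -0.64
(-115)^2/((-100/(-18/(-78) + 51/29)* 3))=-66125/754 = -87.70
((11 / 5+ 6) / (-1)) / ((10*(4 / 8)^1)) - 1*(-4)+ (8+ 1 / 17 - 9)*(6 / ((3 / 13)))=-9397/425 = -22.11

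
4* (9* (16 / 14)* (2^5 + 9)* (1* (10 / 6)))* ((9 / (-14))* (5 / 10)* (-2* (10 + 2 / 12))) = 900360/49 = 18374.69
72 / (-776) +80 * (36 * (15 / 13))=4190283/1261 = 3322.98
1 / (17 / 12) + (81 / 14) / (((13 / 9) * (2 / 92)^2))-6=13103604/1547 = 8470.33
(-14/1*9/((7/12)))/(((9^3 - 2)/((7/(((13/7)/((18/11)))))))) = -190512/103961 = -1.83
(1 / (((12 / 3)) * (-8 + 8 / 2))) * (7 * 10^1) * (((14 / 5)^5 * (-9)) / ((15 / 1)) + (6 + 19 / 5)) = 10222429/25000 = 408.90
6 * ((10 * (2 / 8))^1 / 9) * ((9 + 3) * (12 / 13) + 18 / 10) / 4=279/52 = 5.37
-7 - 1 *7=-14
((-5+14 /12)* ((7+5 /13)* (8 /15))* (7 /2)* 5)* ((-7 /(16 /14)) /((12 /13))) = 15778/9 = 1753.11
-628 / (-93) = 6.75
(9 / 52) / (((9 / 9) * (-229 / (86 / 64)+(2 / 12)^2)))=-3483/3428945 = 0.00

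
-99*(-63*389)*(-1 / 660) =-73521/20 = -3676.05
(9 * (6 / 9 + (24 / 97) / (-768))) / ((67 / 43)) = 800445/207968 = 3.85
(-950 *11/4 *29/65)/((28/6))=-90915/364 = -249.77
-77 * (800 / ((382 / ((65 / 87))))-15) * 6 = 34381270/5539 = 6207.13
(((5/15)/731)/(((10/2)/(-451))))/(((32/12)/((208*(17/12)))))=-5863/1290 = -4.54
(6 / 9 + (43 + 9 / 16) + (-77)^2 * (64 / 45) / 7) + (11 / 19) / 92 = 1248.86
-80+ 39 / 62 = -79.37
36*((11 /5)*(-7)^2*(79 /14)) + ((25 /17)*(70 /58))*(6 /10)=53983167/2465 = 21899.86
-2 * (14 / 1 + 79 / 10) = -43.80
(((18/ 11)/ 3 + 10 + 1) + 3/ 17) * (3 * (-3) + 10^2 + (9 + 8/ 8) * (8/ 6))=686096/561 = 1222.99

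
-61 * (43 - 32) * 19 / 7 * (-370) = 4717130/7 = 673875.71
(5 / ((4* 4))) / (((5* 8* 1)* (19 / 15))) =15/2432 = 0.01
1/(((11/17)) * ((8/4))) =17/22 = 0.77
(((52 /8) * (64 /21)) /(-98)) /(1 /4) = -832/1029 = -0.81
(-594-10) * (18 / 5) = -10872/5 = -2174.40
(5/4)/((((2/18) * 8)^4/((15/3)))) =164025/16384 = 10.01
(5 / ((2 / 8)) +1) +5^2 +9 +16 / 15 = 56.07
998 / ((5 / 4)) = 3992/5 = 798.40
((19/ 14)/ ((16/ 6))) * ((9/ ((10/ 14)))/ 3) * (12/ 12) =171/80 = 2.14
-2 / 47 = -0.04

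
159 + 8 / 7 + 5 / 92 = 103167/644 = 160.20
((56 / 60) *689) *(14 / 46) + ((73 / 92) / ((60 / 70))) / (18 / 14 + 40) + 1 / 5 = 156288277/797640 = 195.94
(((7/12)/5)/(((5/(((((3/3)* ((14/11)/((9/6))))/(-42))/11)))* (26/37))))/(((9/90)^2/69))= -5957/14157 = -0.42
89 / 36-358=-12799/36 = -355.53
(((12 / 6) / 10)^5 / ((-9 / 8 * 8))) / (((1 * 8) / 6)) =-1/37500 = 0.00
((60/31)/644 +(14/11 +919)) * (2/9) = 101048116/494109 = 204.51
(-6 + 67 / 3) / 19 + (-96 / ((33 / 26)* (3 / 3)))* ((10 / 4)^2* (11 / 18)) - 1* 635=-157838/171 = -923.03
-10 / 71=-0.14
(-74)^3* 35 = -14182840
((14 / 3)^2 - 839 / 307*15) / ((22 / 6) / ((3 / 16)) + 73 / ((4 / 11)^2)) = -849488/25270091 = -0.03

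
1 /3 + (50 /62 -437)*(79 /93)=-355759/961 = -370.20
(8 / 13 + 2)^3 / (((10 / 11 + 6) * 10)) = 54043/208715 = 0.26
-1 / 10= -0.10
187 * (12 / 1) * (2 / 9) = 1496/3 = 498.67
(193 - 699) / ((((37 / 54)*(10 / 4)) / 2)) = -109296/185 = -590.79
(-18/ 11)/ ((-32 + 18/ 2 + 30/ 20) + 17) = 4/11 = 0.36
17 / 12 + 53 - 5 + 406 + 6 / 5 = 27397/60 = 456.62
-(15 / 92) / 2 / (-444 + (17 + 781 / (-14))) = 35/207276 = 0.00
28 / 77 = 4/11 = 0.36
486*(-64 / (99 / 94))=-324864/11 = -29533.09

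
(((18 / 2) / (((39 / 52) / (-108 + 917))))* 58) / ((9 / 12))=750752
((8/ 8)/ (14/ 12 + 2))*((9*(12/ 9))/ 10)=36/95 = 0.38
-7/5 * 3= -21/5 = -4.20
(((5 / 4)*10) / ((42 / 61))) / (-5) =-305/84 = -3.63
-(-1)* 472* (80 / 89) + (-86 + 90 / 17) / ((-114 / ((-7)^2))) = 39581086/86241 = 458.96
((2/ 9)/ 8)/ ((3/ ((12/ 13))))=0.01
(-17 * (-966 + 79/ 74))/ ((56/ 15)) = 18208275/4144 = 4393.89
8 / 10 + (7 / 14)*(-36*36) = -3236/5 = -647.20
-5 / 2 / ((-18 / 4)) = 5/9 = 0.56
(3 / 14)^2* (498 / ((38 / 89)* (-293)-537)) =-199449/5774846 = -0.03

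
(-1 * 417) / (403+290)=-139/231 = -0.60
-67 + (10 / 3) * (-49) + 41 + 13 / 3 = -185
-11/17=-0.65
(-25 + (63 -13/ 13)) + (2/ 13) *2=485/13 = 37.31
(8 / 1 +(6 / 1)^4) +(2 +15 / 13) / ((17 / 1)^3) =83285217/63869 = 1304.00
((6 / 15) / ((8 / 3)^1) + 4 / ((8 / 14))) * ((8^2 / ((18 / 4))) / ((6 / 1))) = 2288/135 = 16.95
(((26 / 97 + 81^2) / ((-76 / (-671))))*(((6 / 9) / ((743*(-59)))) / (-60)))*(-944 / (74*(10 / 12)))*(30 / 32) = -22476487/106665080 = -0.21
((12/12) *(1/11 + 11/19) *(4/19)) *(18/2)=5040/3971 = 1.27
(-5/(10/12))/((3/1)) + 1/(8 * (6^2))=-575/288 = -2.00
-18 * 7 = -126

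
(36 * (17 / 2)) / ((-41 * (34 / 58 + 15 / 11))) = -48807/12751 = -3.83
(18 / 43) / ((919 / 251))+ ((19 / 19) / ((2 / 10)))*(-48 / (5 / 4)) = -191.89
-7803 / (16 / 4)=-7803/4 = -1950.75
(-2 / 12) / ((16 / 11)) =-11/96 = -0.11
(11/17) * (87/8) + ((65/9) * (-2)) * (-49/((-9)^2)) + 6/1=2158837/99144 = 21.77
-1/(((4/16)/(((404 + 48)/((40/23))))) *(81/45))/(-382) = 2599/1719 = 1.51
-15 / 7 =-2.14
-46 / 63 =-0.73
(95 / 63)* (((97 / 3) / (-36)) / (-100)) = 1843/136080 = 0.01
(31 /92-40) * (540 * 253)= -5418765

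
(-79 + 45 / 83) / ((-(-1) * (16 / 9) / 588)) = -2153844/83 = -25949.93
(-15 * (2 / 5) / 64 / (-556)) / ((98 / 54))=81/871808 = 0.00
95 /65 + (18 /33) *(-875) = -68041/143 = -475.81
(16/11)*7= 112/11 = 10.18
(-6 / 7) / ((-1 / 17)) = 102/7 = 14.57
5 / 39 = 0.13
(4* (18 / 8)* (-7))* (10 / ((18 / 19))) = -665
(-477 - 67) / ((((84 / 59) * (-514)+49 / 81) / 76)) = 197582976/3494365 = 56.54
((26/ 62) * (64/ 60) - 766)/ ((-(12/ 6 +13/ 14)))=4983748/19065 = 261.41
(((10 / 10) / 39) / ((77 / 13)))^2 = 1/53361 = 0.00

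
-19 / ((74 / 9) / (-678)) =57969/37 = 1566.73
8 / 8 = 1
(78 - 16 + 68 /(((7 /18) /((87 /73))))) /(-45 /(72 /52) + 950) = 55268/187537 = 0.29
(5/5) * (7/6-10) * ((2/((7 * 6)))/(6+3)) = -53/1134 = -0.05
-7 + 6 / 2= -4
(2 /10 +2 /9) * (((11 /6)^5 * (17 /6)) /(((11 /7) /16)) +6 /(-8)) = 8265437/32805 = 251.96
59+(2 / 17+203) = 4456/17 = 262.12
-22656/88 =-2832/11 = -257.45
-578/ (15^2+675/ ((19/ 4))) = -10982/6975 = -1.57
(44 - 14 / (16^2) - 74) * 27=-811.48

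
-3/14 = -0.21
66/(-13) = -66/13 = -5.08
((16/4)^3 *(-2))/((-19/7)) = 896/19 = 47.16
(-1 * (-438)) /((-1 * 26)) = -219/13 = -16.85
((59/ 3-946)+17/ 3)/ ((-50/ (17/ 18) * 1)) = 23477/1350 = 17.39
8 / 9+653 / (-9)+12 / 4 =-206/3 = -68.67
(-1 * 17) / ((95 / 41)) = -697/95 = -7.34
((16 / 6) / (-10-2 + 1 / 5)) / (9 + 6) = -8/531 = -0.02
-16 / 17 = -0.94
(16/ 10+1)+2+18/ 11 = 343/55 = 6.24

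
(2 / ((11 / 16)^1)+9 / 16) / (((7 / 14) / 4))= 611/22 = 27.77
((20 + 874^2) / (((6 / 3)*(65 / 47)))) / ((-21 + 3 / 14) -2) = -251321784/20735 = -12120.66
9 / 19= 0.47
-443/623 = -0.71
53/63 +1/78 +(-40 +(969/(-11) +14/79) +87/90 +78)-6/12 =-345841277/7117110 = -48.59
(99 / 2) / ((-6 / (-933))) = 30789/4 = 7697.25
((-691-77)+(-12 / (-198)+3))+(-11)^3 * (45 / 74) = -3844517/2442 = -1574.33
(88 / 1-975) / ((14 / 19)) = -16853/14 = -1203.79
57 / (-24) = -19/8 = -2.38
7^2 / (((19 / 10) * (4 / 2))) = 12.89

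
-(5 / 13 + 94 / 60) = -761/390 = -1.95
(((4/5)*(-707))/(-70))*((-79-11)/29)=-3636/145 = -25.08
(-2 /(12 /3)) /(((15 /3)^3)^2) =-1/31250 = 0.00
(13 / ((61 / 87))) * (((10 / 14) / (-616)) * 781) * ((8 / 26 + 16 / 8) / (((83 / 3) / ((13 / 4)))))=-18067725/3969392 = -4.55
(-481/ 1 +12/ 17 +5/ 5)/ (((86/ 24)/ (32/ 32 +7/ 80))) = -531657/3655 = -145.46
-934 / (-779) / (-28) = -0.04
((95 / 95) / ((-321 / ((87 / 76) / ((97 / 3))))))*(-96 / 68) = 522/3352417 = 0.00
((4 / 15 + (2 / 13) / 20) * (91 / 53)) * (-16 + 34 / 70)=-19367/2650 = -7.31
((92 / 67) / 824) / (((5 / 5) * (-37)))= -23/510674 = 0.00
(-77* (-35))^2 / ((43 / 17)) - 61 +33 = 123470221/43 = 2871400.49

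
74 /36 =37/18 = 2.06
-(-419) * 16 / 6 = 3352/3 = 1117.33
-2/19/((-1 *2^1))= 1/19 = 0.05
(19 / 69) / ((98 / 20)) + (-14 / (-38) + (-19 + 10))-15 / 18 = -1208813/128478 = -9.41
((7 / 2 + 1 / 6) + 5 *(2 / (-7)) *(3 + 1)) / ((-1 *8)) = 0.26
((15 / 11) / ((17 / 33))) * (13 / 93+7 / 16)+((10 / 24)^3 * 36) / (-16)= 552605/404736 = 1.37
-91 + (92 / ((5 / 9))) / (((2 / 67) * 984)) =-69997/820 = -85.36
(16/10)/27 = 0.06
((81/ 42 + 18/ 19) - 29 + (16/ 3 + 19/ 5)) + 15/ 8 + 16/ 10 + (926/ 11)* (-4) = -350.24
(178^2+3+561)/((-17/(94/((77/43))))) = -130346416/1309 = -99577.09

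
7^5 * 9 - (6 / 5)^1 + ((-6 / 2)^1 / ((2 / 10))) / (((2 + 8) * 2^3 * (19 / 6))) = 114958923/760 = 151261.74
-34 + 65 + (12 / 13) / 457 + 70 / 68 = 6470157/201994 = 32.03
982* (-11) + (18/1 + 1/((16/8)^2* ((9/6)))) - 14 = -64787/6 = -10797.83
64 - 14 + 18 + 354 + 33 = 455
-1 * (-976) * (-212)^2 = 43865344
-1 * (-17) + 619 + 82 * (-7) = 62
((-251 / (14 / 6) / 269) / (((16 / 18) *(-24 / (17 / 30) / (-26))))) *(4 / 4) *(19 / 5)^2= -60075093/15064000 = -3.99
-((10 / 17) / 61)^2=-100/1075369 = 0.00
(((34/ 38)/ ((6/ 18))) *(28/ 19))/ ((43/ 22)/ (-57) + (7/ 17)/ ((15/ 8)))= 8011080/375307 = 21.35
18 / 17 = 1.06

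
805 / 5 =161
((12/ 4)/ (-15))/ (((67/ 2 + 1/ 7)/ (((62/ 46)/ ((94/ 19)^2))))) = -78337/239300970 = 0.00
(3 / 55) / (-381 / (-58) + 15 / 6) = 87/14465 = 0.01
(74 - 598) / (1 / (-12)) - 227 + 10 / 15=18185/3 = 6061.67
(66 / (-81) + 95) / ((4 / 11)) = 27973/108 = 259.01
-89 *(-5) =445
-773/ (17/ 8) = -6184/17 = -363.76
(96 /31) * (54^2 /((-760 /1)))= -34992/2945 = -11.88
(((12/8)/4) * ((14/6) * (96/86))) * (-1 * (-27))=1134/43 = 26.37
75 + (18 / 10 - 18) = 294/5 = 58.80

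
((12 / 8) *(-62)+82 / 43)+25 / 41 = -159522/1763 = -90.48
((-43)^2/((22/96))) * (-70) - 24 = -6212904/11 = -564809.45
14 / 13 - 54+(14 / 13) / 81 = -55714/1053 = -52.91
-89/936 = -0.10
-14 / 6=-2.33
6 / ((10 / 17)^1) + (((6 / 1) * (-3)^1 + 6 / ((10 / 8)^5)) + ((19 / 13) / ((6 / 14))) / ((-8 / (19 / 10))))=-12955519/1950000 = -6.64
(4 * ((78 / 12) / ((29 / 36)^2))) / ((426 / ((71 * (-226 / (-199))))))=1269216/167359 = 7.58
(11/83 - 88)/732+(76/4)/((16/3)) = 278867/81008 = 3.44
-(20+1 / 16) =-20.06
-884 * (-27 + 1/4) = 23647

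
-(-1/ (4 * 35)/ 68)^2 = -1/90630400 = 0.00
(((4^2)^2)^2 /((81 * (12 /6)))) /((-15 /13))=-350.60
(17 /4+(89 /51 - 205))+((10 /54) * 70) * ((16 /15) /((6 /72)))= -60733/1836 = -33.08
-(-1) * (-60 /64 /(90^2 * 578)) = -1/4993920 = 0.00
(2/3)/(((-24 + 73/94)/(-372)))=23312/2183 = 10.68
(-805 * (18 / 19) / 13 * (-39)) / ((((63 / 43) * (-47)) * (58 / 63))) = -934605/25897 = -36.09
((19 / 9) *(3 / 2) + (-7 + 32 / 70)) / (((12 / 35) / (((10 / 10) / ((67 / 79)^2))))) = -4424869/323208 = -13.69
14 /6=7/3 = 2.33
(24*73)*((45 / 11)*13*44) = 4099680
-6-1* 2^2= -10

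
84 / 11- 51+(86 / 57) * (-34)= -94.66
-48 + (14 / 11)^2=-5612/121 = -46.38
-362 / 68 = -181/34 = -5.32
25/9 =2.78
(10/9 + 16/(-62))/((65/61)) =14518/18135 = 0.80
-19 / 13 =-1.46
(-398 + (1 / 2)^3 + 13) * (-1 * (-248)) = -95449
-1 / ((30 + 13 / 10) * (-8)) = 5/1252 = 0.00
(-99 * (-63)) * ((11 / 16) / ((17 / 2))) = 504.46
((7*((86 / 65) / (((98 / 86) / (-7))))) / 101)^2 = 13675204/43099225 = 0.32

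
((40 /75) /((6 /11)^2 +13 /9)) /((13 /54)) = 156816/123305 = 1.27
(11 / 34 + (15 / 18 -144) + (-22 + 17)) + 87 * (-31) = -2844.84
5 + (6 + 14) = 25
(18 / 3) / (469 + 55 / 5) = 1/80 = 0.01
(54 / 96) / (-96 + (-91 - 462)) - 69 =-716505/10384 = -69.00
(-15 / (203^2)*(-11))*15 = 0.06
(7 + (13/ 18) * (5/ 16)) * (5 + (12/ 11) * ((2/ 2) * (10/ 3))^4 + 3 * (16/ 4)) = 1095.99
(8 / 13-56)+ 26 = -382/13 = -29.38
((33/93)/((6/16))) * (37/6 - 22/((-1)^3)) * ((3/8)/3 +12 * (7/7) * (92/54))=2753179/5022 = 548.22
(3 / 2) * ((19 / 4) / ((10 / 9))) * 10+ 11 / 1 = 601/8 = 75.12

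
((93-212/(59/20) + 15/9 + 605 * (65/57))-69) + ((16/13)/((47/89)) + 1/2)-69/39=883254025/1369862 = 644.78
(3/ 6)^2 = 0.25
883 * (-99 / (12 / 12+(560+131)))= -87417/692 = -126.33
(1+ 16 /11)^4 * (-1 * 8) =-4251528/14641 = -290.39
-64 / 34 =-32/17 = -1.88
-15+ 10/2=-10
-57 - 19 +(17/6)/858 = -391231/5148 = -76.00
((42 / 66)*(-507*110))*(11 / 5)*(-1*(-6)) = -468468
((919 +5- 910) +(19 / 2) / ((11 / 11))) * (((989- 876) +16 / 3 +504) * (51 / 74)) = 1491733/148 = 10079.28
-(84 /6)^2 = -196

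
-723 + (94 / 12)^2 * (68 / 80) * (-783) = -41561.89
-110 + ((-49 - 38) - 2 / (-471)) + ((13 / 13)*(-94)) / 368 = -17094577/86664 = -197.25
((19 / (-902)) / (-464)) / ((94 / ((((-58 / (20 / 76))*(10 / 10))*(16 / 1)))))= -361/211970 = 0.00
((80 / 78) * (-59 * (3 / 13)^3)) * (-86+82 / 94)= 84981240/1342367 = 63.31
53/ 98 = 0.54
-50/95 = -10/19 = -0.53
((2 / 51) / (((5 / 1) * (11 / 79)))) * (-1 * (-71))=11218/2805 = 4.00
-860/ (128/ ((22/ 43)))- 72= -1207/16 = -75.44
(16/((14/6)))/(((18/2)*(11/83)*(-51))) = -1328/11781 = -0.11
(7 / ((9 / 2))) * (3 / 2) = 7/3 = 2.33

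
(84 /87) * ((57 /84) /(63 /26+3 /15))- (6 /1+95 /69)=-4863071/682341 = -7.13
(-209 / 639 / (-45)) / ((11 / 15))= 19/1917 = 0.01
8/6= 4/3 = 1.33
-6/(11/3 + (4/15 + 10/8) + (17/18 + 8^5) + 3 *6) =-1080/5902583 = 0.00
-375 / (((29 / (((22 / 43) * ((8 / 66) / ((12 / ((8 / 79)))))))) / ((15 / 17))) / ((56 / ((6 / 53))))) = -14840000/5024163 = -2.95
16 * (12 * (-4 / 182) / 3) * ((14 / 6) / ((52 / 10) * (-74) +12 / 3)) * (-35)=-200/663 = -0.30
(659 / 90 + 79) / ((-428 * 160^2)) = -7769/986112000 = 0.00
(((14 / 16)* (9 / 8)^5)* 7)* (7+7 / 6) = 47258883/524288 = 90.14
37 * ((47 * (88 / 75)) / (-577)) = -3.54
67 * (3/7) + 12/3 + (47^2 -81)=15125/7 = 2160.71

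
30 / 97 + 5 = 515/97 = 5.31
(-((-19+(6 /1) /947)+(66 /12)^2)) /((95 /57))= -127917/18940 = -6.75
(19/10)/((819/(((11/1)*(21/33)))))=19/1170 = 0.02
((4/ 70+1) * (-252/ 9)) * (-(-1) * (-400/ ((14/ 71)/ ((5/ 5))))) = 420320/7 = 60045.71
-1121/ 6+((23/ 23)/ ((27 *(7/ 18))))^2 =-164779/882 = -186.82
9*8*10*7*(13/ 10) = 6552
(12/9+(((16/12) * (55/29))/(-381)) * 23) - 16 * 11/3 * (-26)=50599360/33147 = 1526.51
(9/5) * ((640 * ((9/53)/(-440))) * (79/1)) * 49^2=-245823984/2915 = -84330.70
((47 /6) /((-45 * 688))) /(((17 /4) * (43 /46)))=-1081/16973820 = 0.00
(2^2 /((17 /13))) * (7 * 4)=1456/17 = 85.65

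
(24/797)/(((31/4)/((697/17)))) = 3936/24707 = 0.16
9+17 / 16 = 161/16 = 10.06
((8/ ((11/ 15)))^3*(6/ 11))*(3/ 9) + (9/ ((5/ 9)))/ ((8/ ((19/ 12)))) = 560470833/2342560 = 239.26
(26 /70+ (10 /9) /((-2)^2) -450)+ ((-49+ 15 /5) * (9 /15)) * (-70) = 934069/630 = 1482.65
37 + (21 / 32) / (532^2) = 47871491/1293824 = 37.00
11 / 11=1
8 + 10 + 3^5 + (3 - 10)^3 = -82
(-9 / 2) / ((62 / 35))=-315/124 = -2.54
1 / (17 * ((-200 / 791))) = -791/3400 = -0.23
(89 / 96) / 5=89/480 = 0.19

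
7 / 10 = 0.70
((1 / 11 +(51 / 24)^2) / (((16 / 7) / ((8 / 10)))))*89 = 2020389/14080 = 143.49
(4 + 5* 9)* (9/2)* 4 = 882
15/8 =1.88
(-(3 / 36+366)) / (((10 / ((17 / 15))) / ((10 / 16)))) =-74681/2880 = -25.93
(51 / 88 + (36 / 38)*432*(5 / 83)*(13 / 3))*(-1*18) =-134160003/69388 = -1933.48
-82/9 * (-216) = 1968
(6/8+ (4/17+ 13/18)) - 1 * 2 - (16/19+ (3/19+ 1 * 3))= -2627/612 = -4.29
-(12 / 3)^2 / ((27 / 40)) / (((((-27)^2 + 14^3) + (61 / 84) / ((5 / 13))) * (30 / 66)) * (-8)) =24640/13135077 = 0.00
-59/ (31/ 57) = -3363/31 = -108.48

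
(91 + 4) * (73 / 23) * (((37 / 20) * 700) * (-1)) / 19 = -20551.09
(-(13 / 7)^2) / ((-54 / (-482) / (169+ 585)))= -30709666/1323 = -23212.14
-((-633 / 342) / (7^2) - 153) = 854869/5586 = 153.04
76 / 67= 1.13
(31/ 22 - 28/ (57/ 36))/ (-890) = 6803/372020 = 0.02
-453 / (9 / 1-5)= -453/4 = -113.25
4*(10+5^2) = 140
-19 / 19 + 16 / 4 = 3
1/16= 0.06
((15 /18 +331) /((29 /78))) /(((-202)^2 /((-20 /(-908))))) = 129415/268612732 = 0.00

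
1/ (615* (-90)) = -1/55350 = 0.00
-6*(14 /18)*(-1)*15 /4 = 35/2 = 17.50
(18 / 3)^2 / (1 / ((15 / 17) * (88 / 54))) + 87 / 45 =13693/255 = 53.70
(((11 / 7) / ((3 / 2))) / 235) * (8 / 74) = 88/182595 = 0.00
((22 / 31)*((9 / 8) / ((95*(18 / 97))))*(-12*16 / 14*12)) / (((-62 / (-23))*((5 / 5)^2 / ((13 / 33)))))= -696072/639065 = -1.09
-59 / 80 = -0.74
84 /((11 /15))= 1260/11 = 114.55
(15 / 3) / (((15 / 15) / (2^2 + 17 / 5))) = 37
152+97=249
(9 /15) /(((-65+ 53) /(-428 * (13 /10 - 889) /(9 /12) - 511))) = -2530349/100 = -25303.49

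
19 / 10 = 1.90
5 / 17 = 0.29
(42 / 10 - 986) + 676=-1529/5 = -305.80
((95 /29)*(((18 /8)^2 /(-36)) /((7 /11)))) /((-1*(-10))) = -1881/25984 = -0.07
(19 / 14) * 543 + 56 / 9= 93637/126 = 743.15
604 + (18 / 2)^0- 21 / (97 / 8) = 58517/97 = 603.27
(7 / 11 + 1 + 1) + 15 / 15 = 40/11 = 3.64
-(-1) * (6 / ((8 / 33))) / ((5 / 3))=14.85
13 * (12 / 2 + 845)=11063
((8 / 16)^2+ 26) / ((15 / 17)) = 119/4 = 29.75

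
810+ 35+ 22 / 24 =10151/12 = 845.92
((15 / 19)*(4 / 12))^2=25/361 = 0.07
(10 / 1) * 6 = 60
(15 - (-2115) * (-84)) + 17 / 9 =-1598788/9 = -177643.11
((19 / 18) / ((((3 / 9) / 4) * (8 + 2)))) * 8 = 152/15 = 10.13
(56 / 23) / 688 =7/1978 = 0.00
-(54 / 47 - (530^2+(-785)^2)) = 42164821/47 = 897123.85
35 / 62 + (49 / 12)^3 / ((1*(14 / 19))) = 9959803/107136 = 92.96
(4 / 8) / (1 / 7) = 7/2 = 3.50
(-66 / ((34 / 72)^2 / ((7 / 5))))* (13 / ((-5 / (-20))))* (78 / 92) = -607134528/33235 = -18267.93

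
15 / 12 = 5/4 = 1.25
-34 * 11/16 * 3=-561/8 = -70.12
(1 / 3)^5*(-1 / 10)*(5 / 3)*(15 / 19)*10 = -25/4617 = -0.01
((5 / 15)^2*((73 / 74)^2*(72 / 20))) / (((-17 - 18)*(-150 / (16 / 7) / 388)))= 8270608/125776875 = 0.07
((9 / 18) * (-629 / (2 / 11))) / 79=-6919/316 = -21.90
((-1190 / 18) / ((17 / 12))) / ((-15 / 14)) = 392/9 = 43.56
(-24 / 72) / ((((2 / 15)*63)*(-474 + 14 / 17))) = 85/1013544 = 0.00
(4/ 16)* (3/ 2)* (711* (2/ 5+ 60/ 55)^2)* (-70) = -25099011/605 = -41485.97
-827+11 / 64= -52917/64 = -826.83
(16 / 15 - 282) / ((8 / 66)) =-23177/10 = -2317.70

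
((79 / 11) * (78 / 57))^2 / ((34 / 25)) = 52736450/742577 = 71.02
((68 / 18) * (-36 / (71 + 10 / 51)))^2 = 48108096/13184161 = 3.65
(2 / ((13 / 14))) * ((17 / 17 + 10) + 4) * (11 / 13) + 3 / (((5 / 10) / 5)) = 9690/169 = 57.34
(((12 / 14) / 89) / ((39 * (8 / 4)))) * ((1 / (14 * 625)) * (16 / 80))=1/354331250 = 0.00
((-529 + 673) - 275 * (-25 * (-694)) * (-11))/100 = 524838.94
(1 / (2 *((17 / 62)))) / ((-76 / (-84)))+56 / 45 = 47383/14535 = 3.26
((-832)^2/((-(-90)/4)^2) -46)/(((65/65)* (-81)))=-2675746/164025 = -16.31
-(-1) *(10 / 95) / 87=2/1653 = 0.00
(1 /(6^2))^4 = 1/1679616 = 0.00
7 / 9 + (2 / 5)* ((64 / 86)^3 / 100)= 69716081/89445375 = 0.78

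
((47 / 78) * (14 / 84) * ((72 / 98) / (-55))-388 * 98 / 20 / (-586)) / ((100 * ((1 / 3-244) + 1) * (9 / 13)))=-66581/344912568 = 0.00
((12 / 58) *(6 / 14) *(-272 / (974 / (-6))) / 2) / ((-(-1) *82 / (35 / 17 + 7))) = 4752/579043 = 0.01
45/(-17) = -45/17 = -2.65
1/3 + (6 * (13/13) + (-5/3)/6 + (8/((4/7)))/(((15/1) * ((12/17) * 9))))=2512/405 = 6.20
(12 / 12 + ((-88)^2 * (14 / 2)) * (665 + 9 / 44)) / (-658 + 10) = -4006601/72 = -55647.24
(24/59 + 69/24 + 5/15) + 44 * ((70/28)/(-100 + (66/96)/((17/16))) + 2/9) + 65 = 184838399/2391624 = 77.29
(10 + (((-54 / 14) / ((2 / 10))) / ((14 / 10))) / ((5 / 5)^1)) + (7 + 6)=452/49 = 9.22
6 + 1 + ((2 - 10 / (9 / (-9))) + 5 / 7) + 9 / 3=159/7 = 22.71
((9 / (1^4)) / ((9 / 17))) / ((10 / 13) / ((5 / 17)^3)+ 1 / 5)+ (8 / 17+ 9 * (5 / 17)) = 3.68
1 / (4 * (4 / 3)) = 3/16 = 0.19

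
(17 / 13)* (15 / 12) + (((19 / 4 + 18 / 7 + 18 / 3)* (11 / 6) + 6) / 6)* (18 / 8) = 75963/5824 = 13.04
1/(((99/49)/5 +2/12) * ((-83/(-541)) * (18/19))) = 2518355/208911 = 12.05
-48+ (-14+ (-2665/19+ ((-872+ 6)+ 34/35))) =-709749/665 = -1067.29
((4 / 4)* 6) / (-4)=-3/2 = -1.50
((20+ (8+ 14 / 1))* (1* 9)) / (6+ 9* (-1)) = -126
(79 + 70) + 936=1085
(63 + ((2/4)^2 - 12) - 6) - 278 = -232.75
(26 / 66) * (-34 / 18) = -221/297 = -0.74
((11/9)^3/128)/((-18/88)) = -14641/209952 = -0.07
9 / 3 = 3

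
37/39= 0.95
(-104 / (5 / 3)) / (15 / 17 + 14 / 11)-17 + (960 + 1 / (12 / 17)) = 1702759/1860 = 915.46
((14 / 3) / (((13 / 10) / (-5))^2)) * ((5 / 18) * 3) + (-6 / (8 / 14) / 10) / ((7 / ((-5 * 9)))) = 391067/6084 = 64.28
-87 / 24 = -29/8 = -3.62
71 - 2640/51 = 327/17 = 19.24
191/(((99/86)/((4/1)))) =65704/99 = 663.68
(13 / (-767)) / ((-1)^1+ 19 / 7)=-7/708 = -0.01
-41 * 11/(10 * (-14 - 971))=451/9850 = 0.05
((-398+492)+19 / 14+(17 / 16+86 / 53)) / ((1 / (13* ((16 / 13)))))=581979/371 = 1568.68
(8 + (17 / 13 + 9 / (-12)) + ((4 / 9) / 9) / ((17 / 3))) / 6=204463/143208 = 1.43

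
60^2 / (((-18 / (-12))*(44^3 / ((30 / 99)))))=125/14641 = 0.01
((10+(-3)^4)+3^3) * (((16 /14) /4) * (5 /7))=1180/49 = 24.08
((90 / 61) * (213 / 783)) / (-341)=-710/603229 = 0.00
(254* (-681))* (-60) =10378440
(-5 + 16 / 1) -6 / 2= 8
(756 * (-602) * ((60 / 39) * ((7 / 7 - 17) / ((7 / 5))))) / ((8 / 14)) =182044800/13 = 14003446.15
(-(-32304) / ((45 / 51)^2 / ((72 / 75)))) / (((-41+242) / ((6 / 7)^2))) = 298747392/2051875 = 145.60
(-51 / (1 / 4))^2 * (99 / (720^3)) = 3179/288000 = 0.01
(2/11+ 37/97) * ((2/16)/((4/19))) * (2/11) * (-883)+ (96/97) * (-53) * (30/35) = -129683047/1314544 = -98.65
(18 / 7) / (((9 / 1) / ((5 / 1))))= 10/7 = 1.43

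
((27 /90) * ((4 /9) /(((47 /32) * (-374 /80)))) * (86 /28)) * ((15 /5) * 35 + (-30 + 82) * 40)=-24052480/184569 = -130.32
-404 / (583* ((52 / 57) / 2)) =-11514/7579 = -1.52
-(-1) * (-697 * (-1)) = 697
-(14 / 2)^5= -16807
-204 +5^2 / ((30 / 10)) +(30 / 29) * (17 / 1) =-15493/87 = -178.08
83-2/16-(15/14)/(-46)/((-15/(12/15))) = 533707/6440 = 82.87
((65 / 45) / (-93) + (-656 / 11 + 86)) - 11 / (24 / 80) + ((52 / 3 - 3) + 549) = 5091607/9207 = 553.01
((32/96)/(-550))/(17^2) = -1/476850 = 0.00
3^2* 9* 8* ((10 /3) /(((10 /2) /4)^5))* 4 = 2831.16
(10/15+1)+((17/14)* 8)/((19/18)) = 10.87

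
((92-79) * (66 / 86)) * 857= 367653/43 = 8550.07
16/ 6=8/3 = 2.67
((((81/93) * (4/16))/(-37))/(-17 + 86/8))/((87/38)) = 342/831575 = 0.00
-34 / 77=-0.44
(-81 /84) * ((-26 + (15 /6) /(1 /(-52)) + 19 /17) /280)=0.53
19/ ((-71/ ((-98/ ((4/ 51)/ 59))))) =2801379/142 = 19728.02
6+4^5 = 1030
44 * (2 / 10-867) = -190696/5 = -38139.20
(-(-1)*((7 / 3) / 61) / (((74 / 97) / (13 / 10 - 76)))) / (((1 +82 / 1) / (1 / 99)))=-679/1489620 = 0.00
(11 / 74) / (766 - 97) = 11/49506 = 0.00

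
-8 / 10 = -4/5 = -0.80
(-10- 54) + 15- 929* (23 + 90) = -105026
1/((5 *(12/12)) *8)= 1/40 = 0.02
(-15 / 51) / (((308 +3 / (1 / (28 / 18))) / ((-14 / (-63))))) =-5/23919 = 0.00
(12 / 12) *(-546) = -546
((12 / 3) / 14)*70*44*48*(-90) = -3801600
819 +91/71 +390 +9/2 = 172499/142 = 1214.78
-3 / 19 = -0.16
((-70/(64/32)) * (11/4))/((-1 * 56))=55/32 = 1.72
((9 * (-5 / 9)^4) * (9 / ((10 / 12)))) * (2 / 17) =500/459 = 1.09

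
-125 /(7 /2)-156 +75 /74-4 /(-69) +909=25675523/35742 = 718.36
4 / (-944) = -1/236 = 0.00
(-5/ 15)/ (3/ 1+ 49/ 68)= -0.09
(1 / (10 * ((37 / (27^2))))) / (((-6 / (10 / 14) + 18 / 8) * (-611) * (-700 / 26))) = -243/12477325 = 0.00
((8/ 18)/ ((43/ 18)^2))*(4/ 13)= 576/24037 = 0.02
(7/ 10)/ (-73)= -0.01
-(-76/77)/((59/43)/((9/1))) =6.47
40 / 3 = 13.33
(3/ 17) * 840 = 2520/17 = 148.24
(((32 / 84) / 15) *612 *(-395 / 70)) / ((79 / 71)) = -19312/245 = -78.82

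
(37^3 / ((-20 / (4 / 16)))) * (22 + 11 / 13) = -15043941/1040 = -14465.33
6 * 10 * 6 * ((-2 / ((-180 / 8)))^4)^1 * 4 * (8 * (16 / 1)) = 1048576/91125 = 11.51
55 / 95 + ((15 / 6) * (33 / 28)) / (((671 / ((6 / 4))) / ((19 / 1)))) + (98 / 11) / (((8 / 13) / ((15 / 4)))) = 39262541/713944 = 54.99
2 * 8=16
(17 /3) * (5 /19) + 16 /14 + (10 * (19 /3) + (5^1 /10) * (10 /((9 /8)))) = 70.41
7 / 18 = 0.39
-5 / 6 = -0.83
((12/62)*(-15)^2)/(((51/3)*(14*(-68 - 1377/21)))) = -135/98549 = 0.00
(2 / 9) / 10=1/45 = 0.02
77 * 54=4158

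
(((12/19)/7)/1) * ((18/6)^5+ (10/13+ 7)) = 39120/1729 = 22.63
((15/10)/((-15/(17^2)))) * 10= -289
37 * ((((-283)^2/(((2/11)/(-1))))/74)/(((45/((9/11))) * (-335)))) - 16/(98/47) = 1405161/328300 = 4.28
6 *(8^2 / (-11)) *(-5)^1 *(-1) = -1920/11 = -174.55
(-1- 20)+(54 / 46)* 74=1515/23 = 65.87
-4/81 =-0.05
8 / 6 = 4/3 = 1.33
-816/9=-272/3 = -90.67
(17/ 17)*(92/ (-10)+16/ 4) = -26/5 = -5.20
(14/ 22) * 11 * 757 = 5299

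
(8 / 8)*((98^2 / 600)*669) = 535423/50 = 10708.46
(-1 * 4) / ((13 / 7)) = -28/13 = -2.15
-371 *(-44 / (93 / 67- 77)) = -546854/2533 = -215.89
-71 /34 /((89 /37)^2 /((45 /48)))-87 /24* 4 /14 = -1.37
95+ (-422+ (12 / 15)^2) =-8159/25 = -326.36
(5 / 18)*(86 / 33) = 215/297 = 0.72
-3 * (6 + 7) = -39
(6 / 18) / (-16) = -1/48 = -0.02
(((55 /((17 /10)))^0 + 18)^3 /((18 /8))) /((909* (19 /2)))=2888/8181 = 0.35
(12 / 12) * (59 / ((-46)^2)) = 59/2116 = 0.03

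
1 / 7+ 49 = 344/7 = 49.14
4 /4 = 1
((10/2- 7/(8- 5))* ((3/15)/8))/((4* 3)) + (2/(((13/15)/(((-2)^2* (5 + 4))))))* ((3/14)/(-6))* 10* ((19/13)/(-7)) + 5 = 16695181/1490580 = 11.20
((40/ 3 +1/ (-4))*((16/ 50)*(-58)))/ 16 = -4553/300 = -15.18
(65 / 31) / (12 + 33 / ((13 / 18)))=169/4650 = 0.04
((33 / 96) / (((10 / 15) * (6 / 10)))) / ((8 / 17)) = 935/512 = 1.83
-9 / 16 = -0.56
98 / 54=49/27 = 1.81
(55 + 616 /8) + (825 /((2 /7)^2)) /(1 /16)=161832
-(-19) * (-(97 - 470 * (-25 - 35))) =-537643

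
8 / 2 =4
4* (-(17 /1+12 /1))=-116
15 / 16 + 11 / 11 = 31/16 = 1.94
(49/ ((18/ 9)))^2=2401/4 = 600.25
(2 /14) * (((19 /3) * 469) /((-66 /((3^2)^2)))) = -11457/22 = -520.77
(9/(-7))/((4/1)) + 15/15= 19/28 = 0.68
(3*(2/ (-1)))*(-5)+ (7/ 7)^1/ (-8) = 239/8 = 29.88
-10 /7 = -1.43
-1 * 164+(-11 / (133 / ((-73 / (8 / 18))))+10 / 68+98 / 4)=-1137449/9044 = -125.77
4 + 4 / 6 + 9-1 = 38/3 = 12.67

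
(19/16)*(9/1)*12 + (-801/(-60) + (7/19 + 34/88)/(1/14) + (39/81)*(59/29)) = 250619737/1636470 = 153.15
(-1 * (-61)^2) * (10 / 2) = -18605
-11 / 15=-0.73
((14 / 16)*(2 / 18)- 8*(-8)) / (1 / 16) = 9230/9 = 1025.56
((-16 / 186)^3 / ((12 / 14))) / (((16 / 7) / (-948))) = 0.31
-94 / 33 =-2.85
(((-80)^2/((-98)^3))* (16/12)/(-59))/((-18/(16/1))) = -25600/187414857 = 0.00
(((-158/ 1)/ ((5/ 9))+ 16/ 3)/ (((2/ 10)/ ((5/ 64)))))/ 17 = -10465/1632 = -6.41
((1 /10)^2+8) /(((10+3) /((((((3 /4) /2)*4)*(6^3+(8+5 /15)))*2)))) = 539073/1300 = 414.67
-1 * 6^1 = -6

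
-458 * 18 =-8244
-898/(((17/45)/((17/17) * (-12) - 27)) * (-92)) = -787995/782 = -1007.67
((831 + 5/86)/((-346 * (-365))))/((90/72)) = 71471/13576175 = 0.01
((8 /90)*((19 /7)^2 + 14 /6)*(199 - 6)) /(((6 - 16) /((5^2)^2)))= -13760900/1323 = -10401.28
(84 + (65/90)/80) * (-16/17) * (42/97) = -846811/24735 = -34.24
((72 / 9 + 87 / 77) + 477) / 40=4679/385 = 12.15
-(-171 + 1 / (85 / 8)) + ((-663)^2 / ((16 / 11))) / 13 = 31847587/1360 = 23417.34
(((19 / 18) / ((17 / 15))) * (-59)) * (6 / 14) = -5605/238 = -23.55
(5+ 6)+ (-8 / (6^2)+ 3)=124/9 = 13.78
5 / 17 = 0.29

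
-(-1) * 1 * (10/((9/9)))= 10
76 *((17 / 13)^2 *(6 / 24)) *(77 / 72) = 422807/12168 = 34.75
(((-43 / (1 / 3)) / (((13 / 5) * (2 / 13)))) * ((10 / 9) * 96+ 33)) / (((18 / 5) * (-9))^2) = -2252125/52488 = -42.91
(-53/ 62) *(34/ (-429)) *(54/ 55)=0.07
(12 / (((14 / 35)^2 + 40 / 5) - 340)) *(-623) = 46725/2074 = 22.53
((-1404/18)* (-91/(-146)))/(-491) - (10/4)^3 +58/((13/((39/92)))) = -89922245/6595112 = -13.63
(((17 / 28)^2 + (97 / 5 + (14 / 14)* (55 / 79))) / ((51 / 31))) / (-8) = -196463957/126349440 = -1.55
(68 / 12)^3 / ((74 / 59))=289867/1998 = 145.08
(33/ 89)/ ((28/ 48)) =396/623 = 0.64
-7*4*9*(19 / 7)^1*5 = -3420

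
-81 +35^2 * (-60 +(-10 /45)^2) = -5955161/81 = -73520.51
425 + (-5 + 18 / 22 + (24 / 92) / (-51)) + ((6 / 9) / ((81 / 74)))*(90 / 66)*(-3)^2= 16578593/38709 = 428.29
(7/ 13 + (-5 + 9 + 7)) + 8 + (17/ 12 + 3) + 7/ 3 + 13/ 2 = 32.79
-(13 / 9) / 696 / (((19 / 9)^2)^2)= -3159/30234472 = 0.00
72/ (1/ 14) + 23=1031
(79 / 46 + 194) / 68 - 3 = -381/3128 = -0.12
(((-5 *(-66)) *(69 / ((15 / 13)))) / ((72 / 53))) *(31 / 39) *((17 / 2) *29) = 204929747/72 = 2846246.49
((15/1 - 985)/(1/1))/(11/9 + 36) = -26.06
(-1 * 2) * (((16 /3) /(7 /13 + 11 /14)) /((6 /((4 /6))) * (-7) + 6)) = 5824/41211 = 0.14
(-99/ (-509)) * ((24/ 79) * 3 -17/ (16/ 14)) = -873675/321688 = -2.72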